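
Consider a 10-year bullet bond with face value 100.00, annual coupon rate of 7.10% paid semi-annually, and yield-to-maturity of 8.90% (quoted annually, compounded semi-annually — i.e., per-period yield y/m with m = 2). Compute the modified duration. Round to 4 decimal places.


Coupon per period c = face * coupon_rate / m = 3.550000
Periods per year m = 2; per-period yield y/m = 0.044500
Number of cashflows N = 20
Cashflows (t years, CF_t, discount factor 1/(1+y/m)^(m*t), PV):
  t = 0.5000: CF_t = 3.550000, DF = 0.957396, PV = 3.398755
  t = 1.0000: CF_t = 3.550000, DF = 0.916607, PV = 3.253954
  t = 1.5000: CF_t = 3.550000, DF = 0.877556, PV = 3.115323
  t = 2.0000: CF_t = 3.550000, DF = 0.840168, PV = 2.982597
  t = 2.5000: CF_t = 3.550000, DF = 0.804374, PV = 2.855526
  t = 3.0000: CF_t = 3.550000, DF = 0.770104, PV = 2.733869
  t = 3.5000: CF_t = 3.550000, DF = 0.737294, PV = 2.617395
  t = 4.0000: CF_t = 3.550000, DF = 0.705883, PV = 2.505883
  t = 4.5000: CF_t = 3.550000, DF = 0.675809, PV = 2.399122
  t = 5.0000: CF_t = 3.550000, DF = 0.647017, PV = 2.296910
  t = 5.5000: CF_t = 3.550000, DF = 0.619451, PV = 2.199052
  t = 6.0000: CF_t = 3.550000, DF = 0.593060, PV = 2.105363
  t = 6.5000: CF_t = 3.550000, DF = 0.567793, PV = 2.015666
  t = 7.0000: CF_t = 3.550000, DF = 0.543603, PV = 1.929790
  t = 7.5000: CF_t = 3.550000, DF = 0.520443, PV = 1.847573
  t = 8.0000: CF_t = 3.550000, DF = 0.498270, PV = 1.768859
  t = 8.5000: CF_t = 3.550000, DF = 0.477042, PV = 1.693498
  t = 9.0000: CF_t = 3.550000, DF = 0.456718, PV = 1.621348
  t = 9.5000: CF_t = 3.550000, DF = 0.437260, PV = 1.552272
  t = 10.0000: CF_t = 103.550000, DF = 0.418631, PV = 43.349213
Price P = sum_t PV_t = 88.241970
First compute Macaulay numerator sum_t t * PV_t:
  t * PV_t at t = 0.5000: 1.699378
  t * PV_t at t = 1.0000: 3.253954
  t * PV_t at t = 1.5000: 4.672984
  t * PV_t at t = 2.0000: 5.965194
  t * PV_t at t = 2.5000: 7.138815
  t * PV_t at t = 3.0000: 8.201607
  t * PV_t at t = 3.5000: 9.160882
  t * PV_t at t = 4.0000: 10.023532
  t * PV_t at t = 4.5000: 10.796050
  t * PV_t at t = 5.0000: 11.484548
  t * PV_t at t = 5.5000: 12.094785
  t * PV_t at t = 6.0000: 12.632179
  t * PV_t at t = 6.5000: 13.101829
  t * PV_t at t = 7.0000: 13.508533
  t * PV_t at t = 7.5000: 13.856800
  t * PV_t at t = 8.0000: 14.150873
  t * PV_t at t = 8.5000: 14.394737
  t * PV_t at t = 9.0000: 14.592136
  t * PV_t at t = 9.5000: 14.746587
  t * PV_t at t = 10.0000: 433.492130
Macaulay duration D = 628.967532 / 88.241970 = 7.127759
Modified duration = D / (1 + y/m) = 7.127759 / (1 + 0.044500) = 6.824088

Answer: Modified duration = 6.8241


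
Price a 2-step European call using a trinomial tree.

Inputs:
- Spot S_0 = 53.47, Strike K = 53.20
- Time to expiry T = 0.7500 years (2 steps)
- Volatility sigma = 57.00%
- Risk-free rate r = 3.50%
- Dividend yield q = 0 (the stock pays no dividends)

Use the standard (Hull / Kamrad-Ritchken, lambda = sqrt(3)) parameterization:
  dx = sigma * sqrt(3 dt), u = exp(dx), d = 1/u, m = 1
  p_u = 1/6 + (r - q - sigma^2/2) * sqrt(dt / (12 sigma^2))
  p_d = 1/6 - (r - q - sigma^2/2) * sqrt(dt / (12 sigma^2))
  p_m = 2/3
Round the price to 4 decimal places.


dt = T/N = 0.375000; dx = sigma*sqrt(3*dt) = 0.604576
u = exp(dx) = 1.830476; d = 1/u = 0.546306
p_u = 0.127140, p_m = 0.666667, p_d = 0.206193
Discount per step: exp(-r*dt) = 0.986961
Stock lattice S(k, j) with j the centered position index:
  k=0: S(0,+0) = 53.4700
  k=1: S(1,-1) = 29.2110; S(1,+0) = 53.4700; S(1,+1) = 97.8756
  k=2: S(2,-2) = 15.9581; S(2,-1) = 29.2110; S(2,+0) = 53.4700; S(2,+1) = 97.8756; S(2,+2) = 179.1589
Terminal payoffs V(N, j) = max(S_T - K, 0):
  V(2,-2) = 0.000000; V(2,-1) = 0.000000; V(2,+0) = 0.270000; V(2,+1) = 44.675577; V(2,+2) = 125.958940
Backward induction: V(k, j) = exp(-r*dt) * [p_u * V(k+1, j+1) + p_m * V(k+1, j) + p_d * V(k+1, j-1)]
  V(1,-1) = exp(-r*dt) * [p_u*0.270000 + p_m*0.000000 + p_d*0.000000] = 0.033880
  V(1,+0) = exp(-r*dt) * [p_u*44.675577 + p_m*0.270000 + p_d*0.000000] = 5.783643
  V(1,+1) = exp(-r*dt) * [p_u*125.958940 + p_m*44.675577 + p_d*0.270000] = 45.255913
  V(0,+0) = exp(-r*dt) * [p_u*45.255913 + p_m*5.783643 + p_d*0.033880] = 9.491192

Answer: Price = V(0,0) = 9.4912


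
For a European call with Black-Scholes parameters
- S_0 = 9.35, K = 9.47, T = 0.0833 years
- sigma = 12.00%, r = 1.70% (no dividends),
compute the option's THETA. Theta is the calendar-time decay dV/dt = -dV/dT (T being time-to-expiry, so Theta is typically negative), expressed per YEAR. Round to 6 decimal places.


Answer: Theta = -0.797772

Derivation:
d1 = -0.3100039513; d2 = -0.3446380385
phi(d1) = 0.3802258890; exp(-qT) = 1.0000000000; exp(-rT) = 0.9985849022
Theta = -S*exp(-qT)*phi(d1)*sigma/(2*sqrt(T)) - r*K*exp(-rT)*N(d2) + q*S*exp(-qT)*N(d1)
N(d1) = 0.3782789758; N(d2) = 0.3651832526; sqrt(T) = 0.2886173938
Term 1 = -9.3500 * 1.0000000000 * 0.3802258890 * 0.1200 / (2 * 0.2886173938) = -0.7390639938
Term 2 = -0.0170 * 9.4700 * 0.9985849022 * 0.3651832526 = -0.0587076570
Term 3 = 0 (no dividend yield, q = 0)
Theta = -0.7390639938 + (-0.0587076570) + (0.0000000000) = -0.797772


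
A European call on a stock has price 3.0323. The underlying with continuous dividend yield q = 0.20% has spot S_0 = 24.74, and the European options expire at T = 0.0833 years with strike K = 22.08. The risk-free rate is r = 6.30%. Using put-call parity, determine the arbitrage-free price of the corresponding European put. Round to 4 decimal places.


Put-call parity: C - P = S_0 * exp(-qT) - K * exp(-rT).
S_0 * exp(-qT) = 24.7400 * 0.99983341 = 24.73587866
K * exp(-rT) = 22.0800 * 0.99476585 = 21.96442988
P = C - S*exp(-qT) + K*exp(-rT)
P = 3.0323 - 24.73587866 + 21.96442988 = 0.2609

Answer: Put price = 0.2609


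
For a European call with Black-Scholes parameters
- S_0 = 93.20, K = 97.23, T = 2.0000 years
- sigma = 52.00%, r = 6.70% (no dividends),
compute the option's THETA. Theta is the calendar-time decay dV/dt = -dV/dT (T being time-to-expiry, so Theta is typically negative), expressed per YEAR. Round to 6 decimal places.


d1 = 0.4923481387; d2 = -0.2430429138
phi(d1) = 0.3534045381; exp(-qT) = 1.0000000000; exp(-rT) = 0.8745900646
Theta = -S*exp(-qT)*phi(d1)*sigma/(2*sqrt(T)) - r*K*exp(-rT)*N(d2) + q*S*exp(-qT)*N(d1)
N(d1) = 0.6887633726; N(d2) = 0.4039860768; sqrt(T) = 1.4142135624
Term 1 = -93.2000 * 1.0000000000 * 0.3534045381 * 0.5200 / (2 * 1.4142135624) = -6.0554494702
Term 2 = -0.0670 * 97.2300 * 0.8745900646 * 0.4039860768 = -2.3016857316
Term 3 = 0 (no dividend yield, q = 0)
Theta = -6.0554494702 + (-2.3016857316) + (0.0000000000) = -8.357135

Answer: Theta = -8.357135


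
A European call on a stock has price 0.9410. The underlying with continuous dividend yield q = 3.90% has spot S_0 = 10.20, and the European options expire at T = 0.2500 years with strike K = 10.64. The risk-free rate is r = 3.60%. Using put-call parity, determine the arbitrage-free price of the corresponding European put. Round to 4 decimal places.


Answer: Put price = 1.3846

Derivation:
Put-call parity: C - P = S_0 * exp(-qT) - K * exp(-rT).
S_0 * exp(-qT) = 10.2000 * 0.99029738 = 10.10103325
K * exp(-rT) = 10.6400 * 0.99104038 = 10.54466963
P = C - S*exp(-qT) + K*exp(-rT)
P = 0.9410 - 10.10103325 + 10.54466963 = 1.3846


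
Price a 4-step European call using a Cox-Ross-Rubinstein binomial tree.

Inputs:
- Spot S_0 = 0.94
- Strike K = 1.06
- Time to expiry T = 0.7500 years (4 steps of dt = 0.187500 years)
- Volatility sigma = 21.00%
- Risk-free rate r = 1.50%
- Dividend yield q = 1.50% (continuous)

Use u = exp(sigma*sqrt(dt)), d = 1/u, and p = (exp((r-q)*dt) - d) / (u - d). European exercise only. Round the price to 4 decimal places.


dt = T/N = 0.187500
u = exp(sigma*sqrt(dt)) = 1.095195; d = 1/u = 0.913079
p = (exp((r-q)*dt) - d) / (u - d) = 0.477282
Discount per step: exp(-r*dt) = 0.997191
Stock lattice S(k, i) with i counting down-moves:
  k=0: S(0,0) = 0.9400
  k=1: S(1,0) = 1.0295; S(1,1) = 0.8583
  k=2: S(2,0) = 1.1275; S(2,1) = 0.9400; S(2,2) = 0.7837
  k=3: S(3,0) = 1.2348; S(3,1) = 1.0295; S(3,2) = 0.8583; S(3,3) = 0.7156
  k=4: S(4,0) = 1.3524; S(4,1) = 1.1275; S(4,2) = 0.9400; S(4,3) = 0.7837; S(4,4) = 0.6534
Terminal payoffs V(N, i) = max(S_T - K, 0):
  V(4,0) = 0.292365; V(4,1) = 0.067485; V(4,2) = 0.000000; V(4,3) = 0.000000; V(4,4) = 0.000000
Backward induction: V(k, i) = exp(-r*dt) * [p * V(k+1, i) + (1-p) * V(k+1, i+1)].
  V(3,0) = exp(-r*dt) * [p*0.292365 + (1-p)*0.067485] = 0.174326
  V(3,1) = exp(-r*dt) * [p*0.067485 + (1-p)*0.000000] = 0.032119
  V(3,2) = exp(-r*dt) * [p*0.000000 + (1-p)*0.000000] = 0.000000
  V(3,3) = exp(-r*dt) * [p*0.000000 + (1-p)*0.000000] = 0.000000
  V(2,0) = exp(-r*dt) * [p*0.174326 + (1-p)*0.032119] = 0.099711
  V(2,1) = exp(-r*dt) * [p*0.032119 + (1-p)*0.000000] = 0.015287
  V(2,2) = exp(-r*dt) * [p*0.000000 + (1-p)*0.000000] = 0.000000
  V(1,0) = exp(-r*dt) * [p*0.099711 + (1-p)*0.015287] = 0.055425
  V(1,1) = exp(-r*dt) * [p*0.015287 + (1-p)*0.000000] = 0.007276
  V(0,0) = exp(-r*dt) * [p*0.055425 + (1-p)*0.007276] = 0.030172

Answer: Price = V(0,0) = 0.0302


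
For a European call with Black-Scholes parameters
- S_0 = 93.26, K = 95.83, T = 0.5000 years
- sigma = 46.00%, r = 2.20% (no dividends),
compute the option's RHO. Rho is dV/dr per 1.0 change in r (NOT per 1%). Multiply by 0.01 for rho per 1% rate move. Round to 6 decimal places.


d1 = 0.1128773094; d2 = -0.2123918099
phi(d1) = 0.3964088398; exp(-qT) = 1.0000000000; exp(-rT) = 0.9890602788
N(d2) = 0.4159006874
Rho = K*T*exp(-rT)*N(d2) = 95.8300 * 0.5000 * 0.9890602788 * 0.4159006874 = 19.709876

Answer: Rho = 19.709876


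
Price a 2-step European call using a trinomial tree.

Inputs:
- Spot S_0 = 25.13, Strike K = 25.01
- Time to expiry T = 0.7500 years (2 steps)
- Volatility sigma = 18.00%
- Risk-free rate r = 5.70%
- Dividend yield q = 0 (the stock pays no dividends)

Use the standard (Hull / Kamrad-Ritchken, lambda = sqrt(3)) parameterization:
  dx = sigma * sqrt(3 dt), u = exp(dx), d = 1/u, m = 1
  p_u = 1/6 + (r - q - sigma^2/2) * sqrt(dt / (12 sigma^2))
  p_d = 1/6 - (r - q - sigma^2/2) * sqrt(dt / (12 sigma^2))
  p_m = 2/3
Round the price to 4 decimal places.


Answer: Price = V(0,0) = 1.9684

Derivation:
dt = T/N = 0.375000; dx = sigma*sqrt(3*dt) = 0.190919
u = exp(dx) = 1.210361; d = 1/u = 0.826200
p_u = 0.206736, p_m = 0.666667, p_d = 0.126597
Discount per step: exp(-r*dt) = 0.978852
Stock lattice S(k, j) with j the centered position index:
  k=0: S(0,+0) = 25.1300
  k=1: S(1,-1) = 20.7624; S(1,+0) = 25.1300; S(1,+1) = 30.4164
  k=2: S(2,-2) = 17.1539; S(2,-1) = 20.7624; S(2,+0) = 25.1300; S(2,+1) = 30.4164; S(2,+2) = 36.8148
Terminal payoffs V(N, j) = max(S_T - K, 0):
  V(2,-2) = 0.000000; V(2,-1) = 0.000000; V(2,+0) = 0.120000; V(2,+1) = 5.406377; V(2,+2) = 11.804803
Backward induction: V(k, j) = exp(-r*dt) * [p_u * V(k+1, j+1) + p_m * V(k+1, j) + p_d * V(k+1, j-1)]
  V(1,-1) = exp(-r*dt) * [p_u*0.120000 + p_m*0.000000 + p_d*0.000000] = 0.024284
  V(1,+0) = exp(-r*dt) * [p_u*5.406377 + p_m*0.120000 + p_d*0.000000] = 1.172364
  V(1,+1) = exp(-r*dt) * [p_u*11.804803 + p_m*5.406377 + p_d*0.120000] = 5.931765
  V(0,+0) = exp(-r*dt) * [p_u*5.931765 + p_m*1.172364 + p_d*0.024284] = 1.968432


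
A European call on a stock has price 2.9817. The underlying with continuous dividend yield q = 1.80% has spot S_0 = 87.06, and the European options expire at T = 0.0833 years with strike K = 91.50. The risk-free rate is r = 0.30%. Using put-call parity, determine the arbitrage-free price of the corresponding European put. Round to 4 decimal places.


Put-call parity: C - P = S_0 * exp(-qT) - K * exp(-rT).
S_0 * exp(-qT) = 87.0600 * 0.99850172 = 86.92956005
K * exp(-rT) = 91.5000 * 0.99975013 = 91.47713701
P = C - S*exp(-qT) + K*exp(-rT)
P = 2.9817 - 86.92956005 + 91.47713701 = 7.5293

Answer: Put price = 7.5293


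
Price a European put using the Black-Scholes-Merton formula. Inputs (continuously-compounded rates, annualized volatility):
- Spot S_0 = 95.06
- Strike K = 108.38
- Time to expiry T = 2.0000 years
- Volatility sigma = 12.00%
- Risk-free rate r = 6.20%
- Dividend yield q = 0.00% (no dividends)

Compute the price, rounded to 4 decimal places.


d1 = (ln(S/K) + (r - q + 0.5*sigma^2) * T) / (sigma * sqrt(T)) = 0.04280766
d2 = d1 - sigma * sqrt(T) = -0.12689797
exp(-rT) = 0.88337984; exp(-qT) = 1.00000000
P = K * exp(-rT) * N(-d2) - S_0 * exp(-qT) * N(-d1)
N(-d1) = 0.48292743; N(-d2) = 0.55048942
P = 108.3800 * 0.88337984 * 0.55048942 - 95.0600 * 1.00000000 * 0.48292743 = 6.7972

Answer: Price = 6.7972


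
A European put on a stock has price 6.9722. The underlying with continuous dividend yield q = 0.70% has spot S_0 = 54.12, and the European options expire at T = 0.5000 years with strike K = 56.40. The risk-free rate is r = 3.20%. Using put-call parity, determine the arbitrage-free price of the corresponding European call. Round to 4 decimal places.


Put-call parity: C - P = S_0 * exp(-qT) - K * exp(-rT).
S_0 * exp(-qT) = 54.1200 * 0.99650612 = 53.93091110
K * exp(-rT) = 56.4000 * 0.98412732 = 55.50478085
C = P + S*exp(-qT) - K*exp(-rT)
C = 6.9722 + 53.93091110 - 55.50478085 = 5.3983

Answer: Call price = 5.3983


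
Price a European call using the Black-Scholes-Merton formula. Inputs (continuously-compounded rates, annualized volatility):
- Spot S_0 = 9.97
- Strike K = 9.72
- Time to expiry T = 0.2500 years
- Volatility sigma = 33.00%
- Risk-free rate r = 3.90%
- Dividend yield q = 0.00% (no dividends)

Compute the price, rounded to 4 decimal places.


Answer: Price = 0.8309

Derivation:
d1 = (ln(S/K) + (r - q + 0.5*sigma^2) * T) / (sigma * sqrt(T)) = 0.29549979
d2 = d1 - sigma * sqrt(T) = 0.13049979
exp(-rT) = 0.99029738; exp(-qT) = 1.00000000
C = S_0 * exp(-qT) * N(d1) - K * exp(-rT) * N(d2)
N(d1) = 0.61619394; N(d2) = 0.55191449
C = 9.9700 * 1.00000000 * 0.61619394 - 9.7200 * 0.99029738 * 0.55191449 = 0.8309


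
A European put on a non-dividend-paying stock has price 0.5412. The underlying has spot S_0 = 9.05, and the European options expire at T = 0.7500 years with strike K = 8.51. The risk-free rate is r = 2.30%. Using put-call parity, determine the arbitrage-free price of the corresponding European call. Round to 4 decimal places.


Put-call parity: C - P = S_0 * exp(-qT) - K * exp(-rT).
S_0 * exp(-qT) = 9.0500 * 1.00000000 = 9.05000000
K * exp(-rT) = 8.5100 * 0.98289793 = 8.36446138
C = P + S*exp(-qT) - K*exp(-rT)
C = 0.5412 + 9.05000000 - 8.36446138 = 1.2267

Answer: Call price = 1.2267


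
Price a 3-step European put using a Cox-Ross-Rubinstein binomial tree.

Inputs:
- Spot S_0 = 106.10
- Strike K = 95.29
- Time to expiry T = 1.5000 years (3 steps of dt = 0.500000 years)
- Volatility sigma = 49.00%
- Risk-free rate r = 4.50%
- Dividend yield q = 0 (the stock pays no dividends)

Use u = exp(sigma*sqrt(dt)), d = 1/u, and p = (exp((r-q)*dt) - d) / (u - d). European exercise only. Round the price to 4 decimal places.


Answer: Price = V(0,0) = 16.9320

Derivation:
dt = T/N = 0.500000
u = exp(sigma*sqrt(dt)) = 1.414084; d = 1/u = 0.707171
p = (exp((r-q)*dt) - d) / (u - d) = 0.446425
Discount per step: exp(-r*dt) = 0.977751
Stock lattice S(k, i) with i counting down-moves:
  k=0: S(0,0) = 106.1000
  k=1: S(1,0) = 150.0344; S(1,1) = 75.0309
  k=2: S(2,0) = 212.1613; S(2,1) = 106.1000; S(2,2) = 53.0597
  k=3: S(3,0) = 300.0140; S(3,1) = 150.0344; S(3,2) = 75.0309; S(3,3) = 37.5223
Terminal payoffs V(N, i) = max(K - S_T, 0):
  V(3,0) = 0.000000; V(3,1) = 0.000000; V(3,2) = 20.259123; V(3,3) = 57.767713
Backward induction: V(k, i) = exp(-r*dt) * [p * V(k+1, i) + (1-p) * V(k+1, i+1)].
  V(2,0) = exp(-r*dt) * [p*0.000000 + (1-p)*0.000000] = 0.000000
  V(2,1) = exp(-r*dt) * [p*0.000000 + (1-p)*20.259123] = 10.965425
  V(2,2) = exp(-r*dt) * [p*20.259123 + (1-p)*57.767713] = 40.110231
  V(1,0) = exp(-r*dt) * [p*0.000000 + (1-p)*10.965425] = 5.935131
  V(1,1) = exp(-r*dt) * [p*10.965425 + (1-p)*40.110231] = 26.496336
  V(0,0) = exp(-r*dt) * [p*5.935131 + (1-p)*26.496336] = 16.932012


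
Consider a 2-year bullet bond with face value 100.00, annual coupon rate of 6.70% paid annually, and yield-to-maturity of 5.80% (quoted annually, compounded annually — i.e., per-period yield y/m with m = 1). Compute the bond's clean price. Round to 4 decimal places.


Answer: Price = 101.6547

Derivation:
Coupon per period c = face * coupon_rate / m = 6.700000
Periods per year m = 1; per-period yield y/m = 0.058000
Number of cashflows N = 2
Cashflows (t years, CF_t, discount factor 1/(1+y/m)^(m*t), PV):
  t = 1.0000: CF_t = 6.700000, DF = 0.945180, PV = 6.332703
  t = 2.0000: CF_t = 106.700000, DF = 0.893364, PV = 95.321986
Price P = sum_t PV_t = 101.654690


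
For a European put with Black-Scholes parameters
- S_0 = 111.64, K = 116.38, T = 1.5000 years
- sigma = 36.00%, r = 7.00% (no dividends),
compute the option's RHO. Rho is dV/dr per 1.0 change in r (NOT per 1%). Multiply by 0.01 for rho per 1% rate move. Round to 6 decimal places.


Answer: Rho = -83.384173

Derivation:
d1 = 0.3642906308; d2 = -0.0766175229
phi(d1) = 0.3733300623; exp(-qT) = 1.0000000000; exp(-rT) = 0.9003245226
N(-d2) = 0.5305360907
Rho = -K*T*exp(-rT)*N(-d2) = -116.3800 * 1.5000 * 0.9003245226 * 0.5305360907 = -83.384173


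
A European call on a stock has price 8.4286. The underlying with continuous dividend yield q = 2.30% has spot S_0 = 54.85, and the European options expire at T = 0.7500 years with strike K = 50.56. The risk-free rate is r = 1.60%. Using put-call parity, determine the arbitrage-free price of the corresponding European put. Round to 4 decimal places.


Answer: Put price = 4.4736

Derivation:
Put-call parity: C - P = S_0 * exp(-qT) - K * exp(-rT).
S_0 * exp(-qT) = 54.8500 * 0.98289793 = 53.91195143
K * exp(-rT) = 50.5600 * 0.98807171 = 49.95690580
P = C - S*exp(-qT) + K*exp(-rT)
P = 8.4286 - 53.91195143 + 49.95690580 = 4.4736


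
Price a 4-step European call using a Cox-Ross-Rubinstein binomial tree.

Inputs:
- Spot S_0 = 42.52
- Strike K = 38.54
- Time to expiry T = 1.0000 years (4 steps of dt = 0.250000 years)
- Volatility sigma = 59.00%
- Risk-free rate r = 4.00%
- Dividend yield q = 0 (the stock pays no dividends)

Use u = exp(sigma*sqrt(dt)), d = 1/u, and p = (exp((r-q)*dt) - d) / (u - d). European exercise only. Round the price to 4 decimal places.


dt = T/N = 0.250000
u = exp(sigma*sqrt(dt)) = 1.343126; d = 1/u = 0.744532
p = (exp((r-q)*dt) - d) / (u - d) = 0.443570
Discount per step: exp(-r*dt) = 0.990050
Stock lattice S(k, i) with i counting down-moves:
  k=0: S(0,0) = 42.5200
  k=1: S(1,0) = 57.1097; S(1,1) = 31.6575
  k=2: S(2,0) = 76.7056; S(2,1) = 42.5200; S(2,2) = 23.5700
  k=3: S(3,0) = 103.0253; S(3,1) = 57.1097; S(3,2) = 31.6575; S(3,3) = 17.5486
  k=4: S(4,0) = 138.3760; S(4,1) = 76.7056; S(4,2) = 42.5200; S(4,3) = 23.5700; S(4,4) = 13.0655
Terminal payoffs V(N, i) = max(S_T - K, 0):
  V(4,0) = 99.835991; V(4,1) = 38.165587; V(4,2) = 3.980000; V(4,3) = 0.000000; V(4,4) = 0.000000
Backward induction: V(k, i) = exp(-r*dt) * [p * V(k+1, i) + (1-p) * V(k+1, i+1)].
  V(3,0) = exp(-r*dt) * [p*99.835991 + (1-p)*38.165587] = 64.868776
  V(3,1) = exp(-r*dt) * [p*38.165587 + (1-p)*3.980000] = 18.953212
  V(3,2) = exp(-r*dt) * [p*3.980000 + (1-p)*0.000000] = 1.747842
  V(3,3) = exp(-r*dt) * [p*0.000000 + (1-p)*0.000000] = 0.000000
  V(2,0) = exp(-r*dt) * [p*64.868776 + (1-p)*18.953212] = 38.928731
  V(2,1) = exp(-r*dt) * [p*18.953212 + (1-p)*1.747842] = 9.286296
  V(2,2) = exp(-r*dt) * [p*1.747842 + (1-p)*0.000000] = 0.767576
  V(1,0) = exp(-r*dt) * [p*38.928731 + (1-p)*9.286296] = 22.211556
  V(1,1) = exp(-r*dt) * [p*9.286296 + (1-p)*0.767576] = 4.500987
  V(0,0) = exp(-r*dt) * [p*22.211556 + (1-p)*4.500987] = 12.233908

Answer: Price = V(0,0) = 12.2339


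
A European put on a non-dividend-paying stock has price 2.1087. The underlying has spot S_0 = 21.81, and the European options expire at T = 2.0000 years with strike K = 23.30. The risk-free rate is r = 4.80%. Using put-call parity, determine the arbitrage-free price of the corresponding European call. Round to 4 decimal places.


Put-call parity: C - P = S_0 * exp(-qT) - K * exp(-rT).
S_0 * exp(-qT) = 21.8100 * 1.00000000 = 21.81000000
K * exp(-rT) = 23.3000 * 0.90846402 = 21.16721157
C = P + S*exp(-qT) - K*exp(-rT)
C = 2.1087 + 21.81000000 - 21.16721157 = 2.7515

Answer: Call price = 2.7515


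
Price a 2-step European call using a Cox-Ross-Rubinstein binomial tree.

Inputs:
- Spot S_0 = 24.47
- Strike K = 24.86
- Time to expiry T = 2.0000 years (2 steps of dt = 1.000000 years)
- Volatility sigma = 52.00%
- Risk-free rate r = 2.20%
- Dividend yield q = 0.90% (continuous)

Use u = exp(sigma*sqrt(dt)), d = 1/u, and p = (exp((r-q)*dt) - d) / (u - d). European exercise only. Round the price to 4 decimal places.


dt = T/N = 1.000000
u = exp(sigma*sqrt(dt)) = 1.682028; d = 1/u = 0.594521
p = (exp((r-q)*dt) - d) / (u - d) = 0.384884
Discount per step: exp(-r*dt) = 0.978240
Stock lattice S(k, i) with i counting down-moves:
  k=0: S(0,0) = 24.4700
  k=1: S(1,0) = 41.1592; S(1,1) = 14.5479
  k=2: S(2,0) = 69.2309; S(2,1) = 24.4700; S(2,2) = 8.6490
Terminal payoffs V(N, i) = max(S_T - K, 0):
  V(2,0) = 44.370940; V(2,1) = 0.000000; V(2,2) = 0.000000
Backward induction: V(k, i) = exp(-r*dt) * [p * V(k+1, i) + (1-p) * V(k+1, i+1)].
  V(1,0) = exp(-r*dt) * [p*44.370940 + (1-p)*0.000000] = 16.706068
  V(1,1) = exp(-r*dt) * [p*0.000000 + (1-p)*0.000000] = 0.000000
  V(0,0) = exp(-r*dt) * [p*16.706068 + (1-p)*0.000000] = 6.289989

Answer: Price = V(0,0) = 6.2900


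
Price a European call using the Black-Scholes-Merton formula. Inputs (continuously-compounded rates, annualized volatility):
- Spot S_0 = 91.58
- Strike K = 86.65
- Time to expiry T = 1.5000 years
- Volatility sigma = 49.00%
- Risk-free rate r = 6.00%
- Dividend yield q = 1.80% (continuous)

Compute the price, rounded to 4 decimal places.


Answer: Price = 25.1992

Derivation:
d1 = (ln(S/K) + (r - q + 0.5*sigma^2) * T) / (sigma * sqrt(T)) = 0.49724790
d2 = d1 - sigma * sqrt(T) = -0.10287708
exp(-rT) = 0.91393119; exp(-qT) = 0.97336124
C = S_0 * exp(-qT) * N(d1) - K * exp(-rT) * N(d2)
N(d1) = 0.69049288; N(d2) = 0.45903026
C = 91.5800 * 0.97336124 * 0.69049288 - 86.6500 * 0.91393119 * 0.45903026 = 25.1992


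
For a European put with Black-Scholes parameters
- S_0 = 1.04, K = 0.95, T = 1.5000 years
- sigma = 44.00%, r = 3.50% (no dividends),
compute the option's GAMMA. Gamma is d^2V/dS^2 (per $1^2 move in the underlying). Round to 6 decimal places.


d1 = 0.5348312539; d2 = -0.0040564895
phi(d1) = 0.3457771563; exp(-qT) = 1.0000000000; exp(-rT) = 0.9488543211
Gamma = exp(-qT) * phi(d1) / (S * sigma * sqrt(T)) = 1.0000000000 * 0.3457771563 / (1.0400 * 0.4400 * 1.2247448714) = 0.616971

Answer: Gamma = 0.616971


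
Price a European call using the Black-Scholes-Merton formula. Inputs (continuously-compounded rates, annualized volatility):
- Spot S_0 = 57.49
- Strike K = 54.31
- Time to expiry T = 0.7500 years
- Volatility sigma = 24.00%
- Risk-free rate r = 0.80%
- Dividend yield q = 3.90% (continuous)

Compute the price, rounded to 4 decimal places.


d1 = (ln(S/K) + (r - q + 0.5*sigma^2) * T) / (sigma * sqrt(T)) = 0.26583442
d2 = d1 - sigma * sqrt(T) = 0.05798833
exp(-rT) = 0.99401796; exp(-qT) = 0.97117364
C = S_0 * exp(-qT) * N(d1) - K * exp(-rT) * N(d2)
N(d1) = 0.60481664; N(d2) = 0.52312104
C = 57.4900 * 0.97117364 * 0.60481664 - 54.3100 * 0.99401796 * 0.52312104 = 5.5278

Answer: Price = 5.5278


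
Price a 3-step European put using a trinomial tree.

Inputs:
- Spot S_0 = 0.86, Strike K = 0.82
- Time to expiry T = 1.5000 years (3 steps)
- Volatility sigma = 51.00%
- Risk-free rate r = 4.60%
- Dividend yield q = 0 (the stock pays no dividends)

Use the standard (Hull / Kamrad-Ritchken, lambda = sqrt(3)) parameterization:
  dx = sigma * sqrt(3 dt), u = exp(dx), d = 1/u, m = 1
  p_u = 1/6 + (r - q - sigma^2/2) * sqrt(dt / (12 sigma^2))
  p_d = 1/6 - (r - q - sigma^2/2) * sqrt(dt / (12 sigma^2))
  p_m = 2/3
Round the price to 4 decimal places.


dt = T/N = 0.500000; dx = sigma*sqrt(3*dt) = 0.624620
u = exp(dx) = 1.867536; d = 1/u = 0.535465
p_u = 0.133026, p_m = 0.666667, p_d = 0.200307
Discount per step: exp(-r*dt) = 0.977262
Stock lattice S(k, j) with j the centered position index:
  k=0: S(0,+0) = 0.8600
  k=1: S(1,-1) = 0.4605; S(1,+0) = 0.8600; S(1,+1) = 1.6061
  k=2: S(2,-2) = 0.2466; S(2,-1) = 0.4605; S(2,+0) = 0.8600; S(2,+1) = 1.6061; S(2,+2) = 2.9994
  k=3: S(3,-3) = 0.1320; S(3,-2) = 0.2466; S(3,-1) = 0.4605; S(3,+0) = 0.8600; S(3,+1) = 1.6061; S(3,+2) = 2.9994; S(3,+3) = 5.6015
Terminal payoffs V(N, j) = max(K - S_T, 0):
  V(3,-3) = 0.687964; V(3,-2) = 0.573418; V(3,-1) = 0.359500; V(3,+0) = 0.000000; V(3,+1) = 0.000000; V(3,+2) = 0.000000; V(3,+3) = 0.000000
Backward induction: V(k, j) = exp(-r*dt) * [p_u * V(k+1, j+1) + p_m * V(k+1, j) + p_d * V(k+1, j-1)]
  V(2,-2) = exp(-r*dt) * [p_u*0.359500 + p_m*0.573418 + p_d*0.687964] = 0.554993
  V(2,-1) = exp(-r*dt) * [p_u*0.000000 + p_m*0.359500 + p_d*0.573418] = 0.346466
  V(2,+0) = exp(-r*dt) * [p_u*0.000000 + p_m*0.000000 + p_d*0.359500] = 0.070373
  V(2,+1) = exp(-r*dt) * [p_u*0.000000 + p_m*0.000000 + p_d*0.000000] = 0.000000
  V(2,+2) = exp(-r*dt) * [p_u*0.000000 + p_m*0.000000 + p_d*0.000000] = 0.000000
  V(1,-1) = exp(-r*dt) * [p_u*0.070373 + p_m*0.346466 + p_d*0.554993] = 0.343515
  V(1,+0) = exp(-r*dt) * [p_u*0.000000 + p_m*0.070373 + p_d*0.346466] = 0.113670
  V(1,+1) = exp(-r*dt) * [p_u*0.000000 + p_m*0.000000 + p_d*0.070373] = 0.013776
  V(0,+0) = exp(-r*dt) * [p_u*0.013776 + p_m*0.113670 + p_d*0.343515] = 0.143092

Answer: Price = V(0,0) = 0.1431


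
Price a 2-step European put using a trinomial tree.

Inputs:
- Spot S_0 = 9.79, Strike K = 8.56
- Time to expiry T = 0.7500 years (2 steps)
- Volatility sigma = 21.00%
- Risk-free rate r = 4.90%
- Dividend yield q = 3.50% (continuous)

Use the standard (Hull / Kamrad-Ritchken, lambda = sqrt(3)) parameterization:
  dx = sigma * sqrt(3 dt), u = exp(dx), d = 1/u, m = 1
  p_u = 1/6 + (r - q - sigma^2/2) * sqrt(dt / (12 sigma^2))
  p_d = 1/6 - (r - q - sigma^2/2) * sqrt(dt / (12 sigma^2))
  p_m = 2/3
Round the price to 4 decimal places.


dt = T/N = 0.375000; dx = sigma*sqrt(3*dt) = 0.222739
u = exp(dx) = 1.249494; d = 1/u = 0.800324
p_u = 0.159890, p_m = 0.666667, p_d = 0.173443
Discount per step: exp(-r*dt) = 0.981793
Stock lattice S(k, j) with j the centered position index:
  k=0: S(0,+0) = 9.7900
  k=1: S(1,-1) = 7.8352; S(1,+0) = 9.7900; S(1,+1) = 12.2325
  k=2: S(2,-2) = 6.2707; S(2,-1) = 7.8352; S(2,+0) = 9.7900; S(2,+1) = 12.2325; S(2,+2) = 15.2845
Terminal payoffs V(N, j) = max(K - S_T, 0):
  V(2,-2) = 2.289324; V(2,-1) = 0.724828; V(2,+0) = 0.000000; V(2,+1) = 0.000000; V(2,+2) = 0.000000
Backward induction: V(k, j) = exp(-r*dt) * [p_u * V(k+1, j+1) + p_m * V(k+1, j) + p_d * V(k+1, j-1)]
  V(1,-1) = exp(-r*dt) * [p_u*0.000000 + p_m*0.724828 + p_d*2.289324] = 0.864259
  V(1,+0) = exp(-r*dt) * [p_u*0.000000 + p_m*0.000000 + p_d*0.724828] = 0.123427
  V(1,+1) = exp(-r*dt) * [p_u*0.000000 + p_m*0.000000 + p_d*0.000000] = 0.000000
  V(0,+0) = exp(-r*dt) * [p_u*0.000000 + p_m*0.123427 + p_d*0.864259] = 0.227957

Answer: Price = V(0,0) = 0.2280


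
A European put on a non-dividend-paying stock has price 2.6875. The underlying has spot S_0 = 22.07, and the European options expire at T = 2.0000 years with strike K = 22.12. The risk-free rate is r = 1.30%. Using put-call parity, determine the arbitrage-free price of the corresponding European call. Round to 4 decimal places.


Put-call parity: C - P = S_0 * exp(-qT) - K * exp(-rT).
S_0 * exp(-qT) = 22.0700 * 1.00000000 = 22.07000000
K * exp(-rT) = 22.1200 * 0.97433509 = 21.55229218
C = P + S*exp(-qT) - K*exp(-rT)
C = 2.6875 + 22.07000000 - 21.55229218 = 3.2052

Answer: Call price = 3.2052


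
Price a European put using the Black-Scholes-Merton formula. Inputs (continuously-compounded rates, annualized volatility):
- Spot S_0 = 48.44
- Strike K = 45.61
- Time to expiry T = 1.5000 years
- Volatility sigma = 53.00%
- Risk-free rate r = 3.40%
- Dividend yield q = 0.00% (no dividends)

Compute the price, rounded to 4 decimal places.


d1 = (ln(S/K) + (r - q + 0.5*sigma^2) * T) / (sigma * sqrt(T)) = 0.49586597
d2 = d1 - sigma * sqrt(T) = -0.15324882
exp(-rT) = 0.95027867; exp(-qT) = 1.00000000
P = K * exp(-rT) * N(-d2) - S_0 * exp(-qT) * N(-d1)
N(-d1) = 0.30999449; N(-d2) = 0.56089897
P = 45.6100 * 0.95027867 * 0.56089897 - 48.4400 * 1.00000000 * 0.30999449 = 9.2945

Answer: Price = 9.2945


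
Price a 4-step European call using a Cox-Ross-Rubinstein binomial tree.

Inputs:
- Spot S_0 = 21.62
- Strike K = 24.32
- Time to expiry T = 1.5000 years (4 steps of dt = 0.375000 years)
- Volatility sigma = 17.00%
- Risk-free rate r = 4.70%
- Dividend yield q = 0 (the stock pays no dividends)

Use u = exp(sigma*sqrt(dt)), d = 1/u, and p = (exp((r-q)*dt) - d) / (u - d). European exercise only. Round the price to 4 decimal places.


dt = T/N = 0.375000
u = exp(sigma*sqrt(dt)) = 1.109715; d = 1/u = 0.901132
p = (exp((r-q)*dt) - d) / (u - d) = 0.559245
Discount per step: exp(-r*dt) = 0.982529
Stock lattice S(k, i) with i counting down-moves:
  k=0: S(0,0) = 21.6200
  k=1: S(1,0) = 23.9920; S(1,1) = 19.4825
  k=2: S(2,0) = 26.6243; S(2,1) = 21.6200; S(2,2) = 17.5563
  k=3: S(3,0) = 29.5454; S(3,1) = 23.9920; S(3,2) = 19.4825; S(3,3) = 15.8205
  k=4: S(4,0) = 32.7870; S(4,1) = 26.6243; S(4,2) = 21.6200; S(4,3) = 17.5563; S(4,4) = 14.2564
Terminal payoffs V(N, i) = max(S_T - K, 0):
  V(4,0) = 8.466999; V(4,1) = 2.304329; V(4,2) = 0.000000; V(4,3) = 0.000000; V(4,4) = 0.000000
Backward induction: V(k, i) = exp(-r*dt) * [p * V(k+1, i) + (1-p) * V(k+1, i+1)].
  V(3,0) = exp(-r*dt) * [p*8.466999 + (1-p)*2.304329] = 5.650305
  V(3,1) = exp(-r*dt) * [p*2.304329 + (1-p)*0.000000] = 1.266172
  V(3,2) = exp(-r*dt) * [p*0.000000 + (1-p)*0.000000] = 0.000000
  V(3,3) = exp(-r*dt) * [p*0.000000 + (1-p)*0.000000] = 0.000000
  V(2,0) = exp(-r*dt) * [p*5.650305 + (1-p)*1.266172] = 3.653023
  V(2,1) = exp(-r*dt) * [p*1.266172 + (1-p)*0.000000] = 0.695730
  V(2,2) = exp(-r*dt) * [p*0.000000 + (1-p)*0.000000] = 0.000000
  V(1,0) = exp(-r*dt) * [p*3.653023 + (1-p)*0.695730] = 2.308534
  V(1,1) = exp(-r*dt) * [p*0.695730 + (1-p)*0.000000] = 0.382286
  V(0,0) = exp(-r*dt) * [p*2.308534 + (1-p)*0.382286] = 1.434033

Answer: Price = V(0,0) = 1.4340


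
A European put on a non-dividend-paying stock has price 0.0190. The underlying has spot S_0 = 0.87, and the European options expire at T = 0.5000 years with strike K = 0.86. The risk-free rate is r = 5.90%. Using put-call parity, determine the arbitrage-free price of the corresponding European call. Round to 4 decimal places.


Answer: Call price = 0.0540

Derivation:
Put-call parity: C - P = S_0 * exp(-qT) - K * exp(-rT).
S_0 * exp(-qT) = 0.8700 * 1.00000000 = 0.87000000
K * exp(-rT) = 0.8600 * 0.97093088 = 0.83500055
C = P + S*exp(-qT) - K*exp(-rT)
C = 0.0190 + 0.87000000 - 0.83500055 = 0.0540


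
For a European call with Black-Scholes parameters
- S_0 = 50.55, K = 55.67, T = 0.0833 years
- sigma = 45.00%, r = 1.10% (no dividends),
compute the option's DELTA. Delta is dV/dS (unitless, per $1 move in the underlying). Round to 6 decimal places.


d1 = -0.6708460836; d2 = -0.8007239108
phi(d1) = 0.3185563912; exp(-qT) = 1.0000000000; exp(-rT) = 0.9990841197
N(d1) = 0.2511592933
Delta = exp(-qT) * N(d1) = 1.0000000000 * 0.2511592933 = 0.251159

Answer: Delta = 0.251159


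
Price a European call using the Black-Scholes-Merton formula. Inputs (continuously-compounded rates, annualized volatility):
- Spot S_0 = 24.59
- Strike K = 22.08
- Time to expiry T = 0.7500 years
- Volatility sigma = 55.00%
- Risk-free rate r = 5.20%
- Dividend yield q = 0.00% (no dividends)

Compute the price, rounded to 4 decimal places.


Answer: Price = 6.1890

Derivation:
d1 = (ln(S/K) + (r - q + 0.5*sigma^2) * T) / (sigma * sqrt(T)) = 0.54607916
d2 = d1 - sigma * sqrt(T) = 0.06976519
exp(-rT) = 0.96175071; exp(-qT) = 1.00000000
C = S_0 * exp(-qT) * N(d1) - K * exp(-rT) * N(d2)
N(d1) = 0.70749424; N(d2) = 0.52780972
C = 24.5900 * 1.00000000 * 0.70749424 - 22.0800 * 0.96175071 * 0.52780972 = 6.1890


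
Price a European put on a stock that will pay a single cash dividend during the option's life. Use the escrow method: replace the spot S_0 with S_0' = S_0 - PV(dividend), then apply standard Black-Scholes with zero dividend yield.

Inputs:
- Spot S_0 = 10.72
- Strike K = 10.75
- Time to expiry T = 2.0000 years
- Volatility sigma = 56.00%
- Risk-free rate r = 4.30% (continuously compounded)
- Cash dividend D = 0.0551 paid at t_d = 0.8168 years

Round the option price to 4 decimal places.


Answer: Price = 2.7738

Derivation:
PV(D) = D * exp(-r * t_d) = 0.0551 * 0.96548723 = 0.05319835
S_0' = S_0 - PV(D) = 10.7200 - 0.05319835 = 10.66680165
d1 = (ln(S_0'/K) + (r + sigma^2/2)*T) / (sigma*sqrt(T)) = 0.49476074
d2 = d1 - sigma*sqrt(T) = -0.29719886
exp(-rT) = 0.91759423
N(-d1) = 0.31038451; N(-d2) = 0.61684265
P = K * exp(-rT) * N(-d2) - S_0' * N(-d1) = 10.7500 * 0.91759423 * 0.61684265 - 10.66680165 * 0.31038451 = 2.7738


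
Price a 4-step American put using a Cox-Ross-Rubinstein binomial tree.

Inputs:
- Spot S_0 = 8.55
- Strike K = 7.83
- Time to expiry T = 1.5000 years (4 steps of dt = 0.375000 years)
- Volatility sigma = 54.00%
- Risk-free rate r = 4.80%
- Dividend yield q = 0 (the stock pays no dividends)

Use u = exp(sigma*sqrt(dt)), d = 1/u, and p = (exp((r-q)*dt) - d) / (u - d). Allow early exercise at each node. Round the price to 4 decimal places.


Answer: Price = V(0,0) = 1.4988

Derivation:
dt = T/N = 0.375000
u = exp(sigma*sqrt(dt)) = 1.391916; d = 1/u = 0.718434
p = (exp((r-q)*dt) - d) / (u - d) = 0.445044
Discount per step: exp(-r*dt) = 0.982161
Stock lattice S(k, i) with i counting down-moves:
  k=0: S(0,0) = 8.5500
  k=1: S(1,0) = 11.9009; S(1,1) = 6.1426
  k=2: S(2,0) = 16.5650; S(2,1) = 8.5500; S(2,2) = 4.4131
  k=3: S(3,0) = 23.0571; S(3,1) = 11.9009; S(3,2) = 6.1426; S(3,3) = 3.1705
  k=4: S(4,0) = 32.0936; S(4,1) = 16.5650; S(4,2) = 8.5500; S(4,3) = 4.4131; S(4,4) = 2.2778
Terminal payoffs V(N, i) = max(K - S_T, 0):
  V(4,0) = 0.000000; V(4,1) = 0.000000; V(4,2) = 0.000000; V(4,3) = 3.416937; V(4,4) = 5.552207
Backward induction: V(k, i) = exp(-r*dt) * [p * V(k+1, i) + (1-p) * V(k+1, i+1)]; then take max(V_cont, immediate exercise) for American.
  V(3,0) = exp(-r*dt) * [p*0.000000 + (1-p)*0.000000] = 0.000000; exercise = 0.000000; V(3,0) = max -> 0.000000
  V(3,1) = exp(-r*dt) * [p*0.000000 + (1-p)*0.000000] = 0.000000; exercise = 0.000000; V(3,1) = max -> 0.000000
  V(3,2) = exp(-r*dt) * [p*0.000000 + (1-p)*3.416937] = 1.862424; exercise = 1.687387; V(3,2) = max -> 1.862424
  V(3,3) = exp(-r*dt) * [p*3.416937 + (1-p)*5.552207] = 4.519825; exercise = 4.659504; V(3,3) = max -> 4.659504
  V(2,0) = exp(-r*dt) * [p*0.000000 + (1-p)*0.000000] = 0.000000; exercise = 0.000000; V(2,0) = max -> 0.000000
  V(2,1) = exp(-r*dt) * [p*0.000000 + (1-p)*1.862424] = 1.015126; exercise = 0.000000; V(2,1) = max -> 1.015126
  V(2,2) = exp(-r*dt) * [p*1.862424 + (1-p)*4.659504] = 3.353767; exercise = 3.416937; V(2,2) = max -> 3.416937
  V(1,0) = exp(-r*dt) * [p*0.000000 + (1-p)*1.015126] = 0.553301; exercise = 0.000000; V(1,0) = max -> 0.553301
  V(1,1) = exp(-r*dt) * [p*1.015126 + (1-p)*3.416937] = 2.306140; exercise = 1.687387; V(1,1) = max -> 2.306140
  V(0,0) = exp(-r*dt) * [p*0.553301 + (1-p)*2.306140] = 1.498827; exercise = 0.000000; V(0,0) = max -> 1.498827


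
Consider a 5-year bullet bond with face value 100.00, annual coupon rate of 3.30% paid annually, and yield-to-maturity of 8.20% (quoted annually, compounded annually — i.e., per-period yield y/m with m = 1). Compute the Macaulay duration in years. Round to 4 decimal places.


Coupon per period c = face * coupon_rate / m = 3.300000
Periods per year m = 1; per-period yield y/m = 0.082000
Number of cashflows N = 5
Cashflows (t years, CF_t, discount factor 1/(1+y/m)^(m*t), PV):
  t = 1.0000: CF_t = 3.300000, DF = 0.924214, PV = 3.049908
  t = 2.0000: CF_t = 3.300000, DF = 0.854172, PV = 2.818769
  t = 3.0000: CF_t = 3.300000, DF = 0.789438, PV = 2.605147
  t = 4.0000: CF_t = 3.300000, DF = 0.729610, PV = 2.407714
  t = 5.0000: CF_t = 103.300000, DF = 0.674316, PV = 69.656880
Price P = sum_t PV_t = 80.538417
Macaulay numerator sum_t t * PV_t:
  t * PV_t at t = 1.0000: 3.049908
  t * PV_t at t = 2.0000: 5.637537
  t * PV_t at t = 3.0000: 7.815440
  t * PV_t at t = 4.0000: 9.630856
  t * PV_t at t = 5.0000: 348.284400
Macaulay duration D = (sum_t t * PV_t) / P = 374.418140 / 80.538417 = 4.648938

Answer: Macaulay duration = 4.6489 years


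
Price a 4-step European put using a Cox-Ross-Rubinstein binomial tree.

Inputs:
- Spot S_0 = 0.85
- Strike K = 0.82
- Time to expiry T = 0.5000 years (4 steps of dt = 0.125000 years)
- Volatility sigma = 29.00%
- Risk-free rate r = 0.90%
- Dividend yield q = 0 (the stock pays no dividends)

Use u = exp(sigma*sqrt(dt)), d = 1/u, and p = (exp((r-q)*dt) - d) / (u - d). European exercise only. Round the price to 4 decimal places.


dt = T/N = 0.125000
u = exp(sigma*sqrt(dt)) = 1.107971; d = 1/u = 0.902551
p = (exp((r-q)*dt) - d) / (u - d) = 0.479869
Discount per step: exp(-r*dt) = 0.998876
Stock lattice S(k, i) with i counting down-moves:
  k=0: S(0,0) = 0.8500
  k=1: S(1,0) = 0.9418; S(1,1) = 0.7672
  k=2: S(2,0) = 1.0435; S(2,1) = 0.8500; S(2,2) = 0.6924
  k=3: S(3,0) = 1.1561; S(3,1) = 0.9418; S(3,2) = 0.7672; S(3,3) = 0.6249
  k=4: S(4,0) = 1.2810; S(4,1) = 1.0435; S(4,2) = 0.8500; S(4,3) = 0.6924; S(4,4) = 0.5640
Terminal payoffs V(N, i) = max(K - S_T, 0):
  V(4,0) = 0.000000; V(4,1) = 0.000000; V(4,2) = 0.000000; V(4,3) = 0.127592; V(4,4) = 0.255966
Backward induction: V(k, i) = exp(-r*dt) * [p * V(k+1, i) + (1-p) * V(k+1, i+1)].
  V(3,0) = exp(-r*dt) * [p*0.000000 + (1-p)*0.000000] = 0.000000
  V(3,1) = exp(-r*dt) * [p*0.000000 + (1-p)*0.000000] = 0.000000
  V(3,2) = exp(-r*dt) * [p*0.000000 + (1-p)*0.127592] = 0.066290
  V(3,3) = exp(-r*dt) * [p*0.127592 + (1-p)*0.255966] = 0.194145
  V(2,0) = exp(-r*dt) * [p*0.000000 + (1-p)*0.000000] = 0.000000
  V(2,1) = exp(-r*dt) * [p*0.000000 + (1-p)*0.066290] = 0.034441
  V(2,2) = exp(-r*dt) * [p*0.066290 + (1-p)*0.194145] = 0.132642
  V(1,0) = exp(-r*dt) * [p*0.000000 + (1-p)*0.034441] = 0.017893
  V(1,1) = exp(-r*dt) * [p*0.034441 + (1-p)*0.132642] = 0.085422
  V(0,0) = exp(-r*dt) * [p*0.017893 + (1-p)*0.085422] = 0.052957

Answer: Price = V(0,0) = 0.0530


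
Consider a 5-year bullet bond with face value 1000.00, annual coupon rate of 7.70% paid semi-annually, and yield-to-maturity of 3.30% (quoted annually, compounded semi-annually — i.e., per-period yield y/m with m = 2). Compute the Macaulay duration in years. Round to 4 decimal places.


Coupon per period c = face * coupon_rate / m = 38.500000
Periods per year m = 2; per-period yield y/m = 0.016500
Number of cashflows N = 10
Cashflows (t years, CF_t, discount factor 1/(1+y/m)^(m*t), PV):
  t = 0.5000: CF_t = 38.500000, DF = 0.983768, PV = 37.875061
  t = 1.0000: CF_t = 38.500000, DF = 0.967799, PV = 37.260267
  t = 1.5000: CF_t = 38.500000, DF = 0.952090, PV = 36.655452
  t = 2.0000: CF_t = 38.500000, DF = 0.936635, PV = 36.060455
  t = 2.5000: CF_t = 38.500000, DF = 0.921432, PV = 35.475115
  t = 3.0000: CF_t = 38.500000, DF = 0.906475, PV = 34.899277
  t = 3.5000: CF_t = 38.500000, DF = 0.891761, PV = 34.332786
  t = 4.0000: CF_t = 38.500000, DF = 0.877285, PV = 33.775491
  t = 4.5000: CF_t = 38.500000, DF = 0.863045, PV = 33.227241
  t = 5.0000: CF_t = 1038.500000, DF = 0.849036, PV = 881.724018
Price P = sum_t PV_t = 1201.285164
Macaulay numerator sum_t t * PV_t:
  t * PV_t at t = 0.5000: 18.937531
  t * PV_t at t = 1.0000: 37.260267
  t * PV_t at t = 1.5000: 54.983178
  t * PV_t at t = 2.0000: 72.120909
  t * PV_t at t = 2.5000: 88.687788
  t * PV_t at t = 3.0000: 104.697831
  t * PV_t at t = 3.5000: 120.164752
  t * PV_t at t = 4.0000: 135.101962
  t * PV_t at t = 4.5000: 149.522585
  t * PV_t at t = 5.0000: 4408.620091
Macaulay duration D = (sum_t t * PV_t) / P = 5190.096894 / 1201.285164 = 4.320454

Answer: Macaulay duration = 4.3205 years


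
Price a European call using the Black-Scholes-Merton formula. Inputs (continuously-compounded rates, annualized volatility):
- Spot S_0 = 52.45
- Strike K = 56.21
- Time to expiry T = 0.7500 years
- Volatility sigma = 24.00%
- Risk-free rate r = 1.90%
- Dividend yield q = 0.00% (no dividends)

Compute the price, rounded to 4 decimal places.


d1 = (ln(S/K) + (r - q + 0.5*sigma^2) * T) / (sigma * sqrt(T)) = -0.16062049
d2 = d1 - sigma * sqrt(T) = -0.36846659
exp(-rT) = 0.98585105; exp(-qT) = 1.00000000
C = S_0 * exp(-qT) * N(d1) - K * exp(-rT) * N(d2)
N(d1) = 0.43619616; N(d2) = 0.35626268
C = 52.4500 * 1.00000000 * 0.43619616 - 56.2100 * 0.98585105 * 0.35626268 = 3.1363

Answer: Price = 3.1363
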